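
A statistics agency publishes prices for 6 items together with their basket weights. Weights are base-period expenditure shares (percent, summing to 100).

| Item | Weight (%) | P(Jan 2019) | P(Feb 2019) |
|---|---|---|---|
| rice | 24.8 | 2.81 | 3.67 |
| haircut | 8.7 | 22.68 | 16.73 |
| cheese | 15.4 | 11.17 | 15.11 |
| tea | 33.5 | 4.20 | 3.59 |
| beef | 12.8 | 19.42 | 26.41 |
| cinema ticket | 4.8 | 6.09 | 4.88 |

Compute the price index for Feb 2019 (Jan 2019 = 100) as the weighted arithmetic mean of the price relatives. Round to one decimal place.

rice: 24.8 × (3.67/2.81) = 24.8 × 1.306050 = 32.3900
haircut: 8.7 × (16.73/22.68) = 8.7 × 0.737654 = 6.4176
cheese: 15.4 × (15.11/11.17) = 15.4 × 1.352731 = 20.8321
tea: 33.5 × (3.59/4.20) = 33.5 × 0.854762 = 28.6345
beef: 12.8 × (26.41/19.42) = 12.8 × 1.359938 = 17.4072
cinema ticket: 4.8 × (4.88/6.09) = 4.8 × 0.801314 = 3.8463
Index = Σ wᵢ·(p₁ᵢ/p₀ᵢ) = 32.3900 + 6.4176 + 20.8321 + 28.6345 + 17.4072 + 3.8463 = 109.5277

109.5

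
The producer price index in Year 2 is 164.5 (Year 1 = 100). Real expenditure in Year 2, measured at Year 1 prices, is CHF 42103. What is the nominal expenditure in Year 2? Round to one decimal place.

69259.4

Nominal = Real × (Index/100) = 42103 × (164.5/100)
        = 42103 × 1.645 = 69259.4350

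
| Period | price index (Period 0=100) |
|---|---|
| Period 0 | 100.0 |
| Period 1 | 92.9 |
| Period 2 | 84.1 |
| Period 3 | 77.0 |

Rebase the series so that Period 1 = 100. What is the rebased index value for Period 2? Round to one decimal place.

90.5

Rebased(Period 2) = 84.1 / 92.9 × 100 = 90.5274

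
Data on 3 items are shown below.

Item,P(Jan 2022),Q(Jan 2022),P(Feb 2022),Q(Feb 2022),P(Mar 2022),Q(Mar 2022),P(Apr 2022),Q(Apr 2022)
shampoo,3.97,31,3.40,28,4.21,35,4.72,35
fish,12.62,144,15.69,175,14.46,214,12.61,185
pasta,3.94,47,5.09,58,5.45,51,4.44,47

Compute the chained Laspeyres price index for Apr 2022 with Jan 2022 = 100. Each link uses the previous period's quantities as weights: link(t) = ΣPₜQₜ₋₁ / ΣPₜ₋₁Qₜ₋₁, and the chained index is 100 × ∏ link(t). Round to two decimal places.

101.67

Link Jan 2022→Feb 2022:
ΣP(Feb 2022)Q(Jan 2022) = 3.40×31 + 15.69×144 + 5.09×47 = 105.4 + 2259.36 + 239.23 = 2603.99
ΣP(Jan 2022)Q(Jan 2022) = 3.97×31 + 12.62×144 + 3.94×47 = 123.07 + 1817.28 + 185.18 = 2125.53
link = 2603.99/2125.53 = 1.225102
Link Feb 2022→Mar 2022:
ΣP(Mar 2022)Q(Feb 2022) = 4.21×28 + 14.46×175 + 5.45×58 = 117.88 + 2530.5 + 316.1 = 2964.48
ΣP(Feb 2022)Q(Feb 2022) = 3.40×28 + 15.69×175 + 5.09×58 = 95.2 + 2745.75 + 295.22 = 3136.17
link = 2964.48/3136.17 = 0.945255
Link Mar 2022→Apr 2022:
ΣP(Apr 2022)Q(Mar 2022) = 4.72×35 + 12.61×214 + 4.44×51 = 165.2 + 2698.54 + 226.44 = 3090.18
ΣP(Mar 2022)Q(Mar 2022) = 4.21×35 + 14.46×214 + 5.45×51 = 147.35 + 3094.44 + 277.95 = 3519.74
link = 3090.18/3519.74 = 0.877957
Chained index = 100 × 1.225102 × 0.945255 × 0.877957 = 101.6703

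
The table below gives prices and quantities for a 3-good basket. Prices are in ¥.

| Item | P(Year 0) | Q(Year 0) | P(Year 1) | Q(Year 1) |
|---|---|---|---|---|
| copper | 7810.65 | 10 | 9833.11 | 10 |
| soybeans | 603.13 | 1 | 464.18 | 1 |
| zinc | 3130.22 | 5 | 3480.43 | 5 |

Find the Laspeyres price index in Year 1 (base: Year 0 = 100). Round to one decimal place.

123.1

Laspeyres price index uses base-period quantities as weights.
ΣP(Year 1)·Q(Year 0) = 9833.11×10 + 464.18×1 + 3480.43×5 = 98331.1 + 464.18 + 17402.15 = 116197.43
ΣP(Year 0)·Q(Year 0) = 7810.65×10 + 603.13×1 + 3130.22×5 = 78106.5 + 603.13 + 15651.1 = 94360.73
Index = 116197.43 / 94360.73 × 100 = 123.1417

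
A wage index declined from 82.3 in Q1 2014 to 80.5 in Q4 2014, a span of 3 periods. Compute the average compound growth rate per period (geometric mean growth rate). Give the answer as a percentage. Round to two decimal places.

Growth factor = (80.5/82.3)^(1/3) = (0.978129)^(1/3) = 0.992656
Growth rate = 0.992656 − 1 = -0.007344 = -0.7344%

-0.73%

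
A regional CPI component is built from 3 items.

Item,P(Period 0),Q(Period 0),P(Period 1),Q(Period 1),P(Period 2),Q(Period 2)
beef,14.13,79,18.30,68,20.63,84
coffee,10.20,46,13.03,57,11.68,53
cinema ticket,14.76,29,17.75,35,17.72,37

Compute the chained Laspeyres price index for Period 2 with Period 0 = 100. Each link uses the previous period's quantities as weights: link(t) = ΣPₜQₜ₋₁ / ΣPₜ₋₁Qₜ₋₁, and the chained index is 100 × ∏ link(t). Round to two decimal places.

Link Period 0→Period 1:
ΣP(Period 1)Q(Period 0) = 18.30×79 + 13.03×46 + 17.75×29 = 1445.7 + 599.38 + 514.75 = 2559.83
ΣP(Period 0)Q(Period 0) = 14.13×79 + 10.20×46 + 14.76×29 = 1116.27 + 469.2 + 428.04 = 2013.51
link = 2559.83/2013.51 = 1.271327
Link Period 1→Period 2:
ΣP(Period 2)Q(Period 1) = 20.63×68 + 11.68×57 + 17.72×35 = 1402.84 + 665.76 + 620.2 = 2688.8
ΣP(Period 1)Q(Period 1) = 18.30×68 + 13.03×57 + 17.75×35 = 1244.4 + 742.71 + 621.25 = 2608.36
link = 2688.8/2608.36 = 1.030839
Chained index = 100 × 1.271327 × 1.030839 = 131.0534

131.05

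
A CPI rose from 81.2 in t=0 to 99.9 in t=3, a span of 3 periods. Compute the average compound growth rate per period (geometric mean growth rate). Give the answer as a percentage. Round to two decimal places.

7.15%

Growth factor = (99.9/81.2)^(1/3) = (1.230296)^(1/3) = 1.071527
Growth rate = 1.071527 − 1 = 0.071527 = 7.1527%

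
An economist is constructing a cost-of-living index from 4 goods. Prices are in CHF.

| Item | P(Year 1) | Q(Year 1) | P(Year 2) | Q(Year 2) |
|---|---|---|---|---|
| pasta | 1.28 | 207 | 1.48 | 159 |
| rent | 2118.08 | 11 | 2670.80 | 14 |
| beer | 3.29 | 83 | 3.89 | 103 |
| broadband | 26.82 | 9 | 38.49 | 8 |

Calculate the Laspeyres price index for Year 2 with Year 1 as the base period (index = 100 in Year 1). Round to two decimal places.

Laspeyres price index uses base-period quantities as weights.
ΣP(Year 2)·Q(Year 1) = 1.48×207 + 2670.80×11 + 3.89×83 + 38.49×9 = 306.36 + 29378.8 + 322.87 + 346.41 = 30354.44
ΣP(Year 1)·Q(Year 1) = 1.28×207 + 2118.08×11 + 3.29×83 + 26.82×9 = 264.96 + 23298.88 + 273.07 + 241.38 = 24078.29
Index = 30354.44 / 24078.29 × 100 = 126.0656

126.07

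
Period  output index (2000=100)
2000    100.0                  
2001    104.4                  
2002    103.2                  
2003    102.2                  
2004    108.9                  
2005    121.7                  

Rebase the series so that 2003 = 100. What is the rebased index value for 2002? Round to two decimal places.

Rebased(2002) = 103.2 / 102.2 × 100 = 100.9785

100.98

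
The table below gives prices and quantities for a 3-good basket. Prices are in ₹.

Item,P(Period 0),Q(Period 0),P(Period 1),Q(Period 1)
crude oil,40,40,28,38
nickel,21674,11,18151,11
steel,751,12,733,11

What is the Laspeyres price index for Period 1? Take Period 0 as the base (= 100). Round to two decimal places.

Laspeyres price index uses base-period quantities as weights.
ΣP(Period 1)·Q(Period 0) = 28×40 + 18151×11 + 733×12 = 1120 + 199661 + 8796 = 209577
ΣP(Period 0)·Q(Period 0) = 40×40 + 21674×11 + 751×12 = 1600 + 238414 + 9012 = 249026
Index = 209577 / 249026 × 100 = 84.1587

84.16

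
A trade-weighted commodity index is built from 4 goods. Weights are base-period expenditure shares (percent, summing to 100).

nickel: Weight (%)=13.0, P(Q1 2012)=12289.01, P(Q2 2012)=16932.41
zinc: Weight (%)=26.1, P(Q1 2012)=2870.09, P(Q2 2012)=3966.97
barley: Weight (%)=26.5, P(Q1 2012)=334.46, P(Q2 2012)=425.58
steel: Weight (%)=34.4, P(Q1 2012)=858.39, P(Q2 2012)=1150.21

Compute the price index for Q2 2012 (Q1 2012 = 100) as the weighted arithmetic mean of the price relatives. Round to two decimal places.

133.80

nickel: 13.0 × (16932.41/12289.01) = 13.0 × 1.377850 = 17.9120
zinc: 26.1 × (3966.97/2870.09) = 26.1 × 1.382176 = 36.0748
barley: 26.5 × (425.58/334.46) = 26.5 × 1.272439 = 33.7196
steel: 34.4 × (1150.21/858.39) = 34.4 × 1.339962 = 46.0947
Index = Σ wᵢ·(p₁ᵢ/p₀ᵢ) = 17.9120 + 36.0748 + 33.7196 + 46.0947 = 133.8012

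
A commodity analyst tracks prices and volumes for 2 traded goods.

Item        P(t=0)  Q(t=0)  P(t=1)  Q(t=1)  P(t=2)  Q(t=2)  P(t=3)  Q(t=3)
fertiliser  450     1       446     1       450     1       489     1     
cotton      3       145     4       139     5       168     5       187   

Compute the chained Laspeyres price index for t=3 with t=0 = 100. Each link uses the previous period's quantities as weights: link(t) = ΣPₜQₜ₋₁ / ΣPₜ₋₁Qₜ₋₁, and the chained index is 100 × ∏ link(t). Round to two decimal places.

136.48

Link t=0→t=1:
ΣP(t=1)Q(t=0) = 446×1 + 4×145 = 446 + 580 = 1026
ΣP(t=0)Q(t=0) = 450×1 + 3×145 = 450 + 435 = 885
link = 1026/885 = 1.159322
Link t=1→t=2:
ΣP(t=2)Q(t=1) = 450×1 + 5×139 = 450 + 695 = 1145
ΣP(t=1)Q(t=1) = 446×1 + 4×139 = 446 + 556 = 1002
link = 1145/1002 = 1.142715
Link t=2→t=3:
ΣP(t=3)Q(t=2) = 489×1 + 5×168 = 489 + 840 = 1329
ΣP(t=2)Q(t=2) = 450×1 + 5×168 = 450 + 840 = 1290
link = 1329/1290 = 1.030233
Chained index = 100 × 1.159322 × 1.142715 × 1.030233 = 136.4825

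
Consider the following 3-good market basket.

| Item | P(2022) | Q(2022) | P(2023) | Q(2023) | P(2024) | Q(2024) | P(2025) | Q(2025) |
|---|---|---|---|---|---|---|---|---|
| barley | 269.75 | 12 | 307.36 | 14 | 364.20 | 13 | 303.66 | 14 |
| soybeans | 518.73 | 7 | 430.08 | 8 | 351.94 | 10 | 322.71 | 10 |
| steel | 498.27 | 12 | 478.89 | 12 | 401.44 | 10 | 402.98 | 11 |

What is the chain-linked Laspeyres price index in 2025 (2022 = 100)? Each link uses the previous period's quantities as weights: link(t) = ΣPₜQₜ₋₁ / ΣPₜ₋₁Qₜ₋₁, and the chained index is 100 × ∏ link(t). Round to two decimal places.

83.50

Link 2022→2023:
ΣP(2023)Q(2022) = 307.36×12 + 430.08×7 + 478.89×12 = 3688.32 + 3010.56 + 5746.68 = 12445.56
ΣP(2022)Q(2022) = 269.75×12 + 518.73×7 + 498.27×12 = 3237 + 3631.11 + 5979.24 = 12847.35
link = 12445.56/12847.35 = 0.968726
Link 2023→2024:
ΣP(2024)Q(2023) = 364.20×14 + 351.94×8 + 401.44×12 = 5098.8 + 2815.52 + 4817.28 = 12731.6
ΣP(2023)Q(2023) = 307.36×14 + 430.08×8 + 478.89×12 = 4303.04 + 3440.64 + 5746.68 = 13490.36
link = 12731.6/13490.36 = 0.943755
Link 2024→2025:
ΣP(2025)Q(2024) = 303.66×13 + 322.71×10 + 402.98×10 = 3947.58 + 3227.1 + 4029.8 = 11204.48
ΣP(2024)Q(2024) = 364.20×13 + 351.94×10 + 401.44×10 = 4734.6 + 3519.4 + 4014.4 = 12268.4
link = 11204.48/12268.4 = 0.913280
Chained index = 100 × 0.968726 × 0.943755 × 0.913280 = 83.4957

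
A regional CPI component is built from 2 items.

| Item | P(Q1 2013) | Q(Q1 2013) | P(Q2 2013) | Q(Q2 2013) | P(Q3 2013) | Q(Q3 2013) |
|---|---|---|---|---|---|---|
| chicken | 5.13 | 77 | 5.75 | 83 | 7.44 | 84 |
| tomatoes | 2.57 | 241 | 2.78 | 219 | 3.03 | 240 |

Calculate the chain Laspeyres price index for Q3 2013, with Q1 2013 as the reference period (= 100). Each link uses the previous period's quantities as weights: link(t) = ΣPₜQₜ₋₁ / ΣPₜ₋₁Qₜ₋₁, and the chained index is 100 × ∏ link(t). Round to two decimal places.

Link Q1 2013→Q2 2013:
ΣP(Q2 2013)Q(Q1 2013) = 5.75×77 + 2.78×241 = 442.75 + 669.98 = 1112.73
ΣP(Q1 2013)Q(Q1 2013) = 5.13×77 + 2.57×241 = 395.01 + 619.37 = 1014.38
link = 1112.73/1014.38 = 1.096956
Link Q2 2013→Q3 2013:
ΣP(Q3 2013)Q(Q2 2013) = 7.44×83 + 3.03×219 = 617.52 + 663.57 = 1281.09
ΣP(Q2 2013)Q(Q2 2013) = 5.75×83 + 2.78×219 = 477.25 + 608.82 = 1086.07
link = 1281.09/1086.07 = 1.179565
Chained index = 100 × 1.096956 × 1.179565 = 129.3930

129.39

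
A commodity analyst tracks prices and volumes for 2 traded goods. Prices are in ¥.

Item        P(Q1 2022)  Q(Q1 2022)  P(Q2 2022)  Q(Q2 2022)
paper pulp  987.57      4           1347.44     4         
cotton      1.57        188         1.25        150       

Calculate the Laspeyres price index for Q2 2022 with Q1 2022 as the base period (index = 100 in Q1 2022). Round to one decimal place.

132.5

Laspeyres price index uses base-period quantities as weights.
ΣP(Q2 2022)·Q(Q1 2022) = 1347.44×4 + 1.25×188 = 5389.76 + 235 = 5624.76
ΣP(Q1 2022)·Q(Q1 2022) = 987.57×4 + 1.57×188 = 3950.28 + 295.16 = 4245.44
Index = 5624.76 / 4245.44 × 100 = 132.4894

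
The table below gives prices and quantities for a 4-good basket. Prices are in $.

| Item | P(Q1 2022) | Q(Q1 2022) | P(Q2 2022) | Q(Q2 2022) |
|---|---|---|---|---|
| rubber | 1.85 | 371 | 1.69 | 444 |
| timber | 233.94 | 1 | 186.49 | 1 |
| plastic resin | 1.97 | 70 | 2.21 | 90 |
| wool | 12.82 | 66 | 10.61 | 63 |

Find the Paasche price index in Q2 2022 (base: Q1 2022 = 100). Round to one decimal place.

88.4

Paasche price index uses current-period quantities as weights.
ΣP(Q2 2022)·Q(Q2 2022) = 1.69×444 + 186.49×1 + 2.21×90 + 10.61×63 = 750.36 + 186.49 + 198.9 + 668.43 = 1804.18
ΣP(Q1 2022)·Q(Q2 2022) = 1.85×444 + 233.94×1 + 1.97×90 + 12.82×63 = 821.4 + 233.94 + 177.3 + 807.66 = 2040.3
Index = 1804.18 / 2040.3 × 100 = 88.4272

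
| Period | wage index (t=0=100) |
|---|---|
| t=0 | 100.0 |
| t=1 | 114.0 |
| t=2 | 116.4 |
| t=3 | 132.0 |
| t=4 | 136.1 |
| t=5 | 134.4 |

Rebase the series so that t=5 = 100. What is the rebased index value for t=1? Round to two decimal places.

Rebased(t=1) = 114.0 / 134.4 × 100 = 84.8214

84.82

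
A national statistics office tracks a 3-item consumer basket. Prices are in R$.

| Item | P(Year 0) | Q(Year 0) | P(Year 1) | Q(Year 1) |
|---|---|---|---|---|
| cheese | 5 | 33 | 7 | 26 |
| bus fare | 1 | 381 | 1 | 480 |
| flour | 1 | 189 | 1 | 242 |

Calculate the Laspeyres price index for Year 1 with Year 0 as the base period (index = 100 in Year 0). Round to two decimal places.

108.98

Laspeyres price index uses base-period quantities as weights.
ΣP(Year 1)·Q(Year 0) = 7×33 + 1×381 + 1×189 = 231 + 381 + 189 = 801
ΣP(Year 0)·Q(Year 0) = 5×33 + 1×381 + 1×189 = 165 + 381 + 189 = 735
Index = 801 / 735 × 100 = 108.9796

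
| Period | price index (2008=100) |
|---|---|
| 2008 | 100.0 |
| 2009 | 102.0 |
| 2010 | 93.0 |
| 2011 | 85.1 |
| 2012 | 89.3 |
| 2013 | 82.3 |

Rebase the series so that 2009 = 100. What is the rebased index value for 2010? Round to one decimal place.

Rebased(2010) = 93.0 / 102.0 × 100 = 91.1765

91.2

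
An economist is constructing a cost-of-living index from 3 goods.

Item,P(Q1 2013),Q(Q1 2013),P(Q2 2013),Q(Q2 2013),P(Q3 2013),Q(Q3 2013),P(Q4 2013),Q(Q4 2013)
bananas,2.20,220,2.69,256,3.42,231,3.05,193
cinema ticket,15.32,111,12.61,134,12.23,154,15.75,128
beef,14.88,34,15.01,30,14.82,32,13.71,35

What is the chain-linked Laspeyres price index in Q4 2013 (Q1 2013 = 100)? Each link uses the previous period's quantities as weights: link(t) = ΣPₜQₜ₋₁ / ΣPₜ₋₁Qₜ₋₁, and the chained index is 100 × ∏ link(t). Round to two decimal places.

110.29

Link Q1 2013→Q2 2013:
ΣP(Q2 2013)Q(Q1 2013) = 2.69×220 + 12.61×111 + 15.01×34 = 591.8 + 1399.71 + 510.34 = 2501.85
ΣP(Q1 2013)Q(Q1 2013) = 2.20×220 + 15.32×111 + 14.88×34 = 484 + 1700.52 + 505.92 = 2690.44
link = 2501.85/2690.44 = 0.929904
Link Q2 2013→Q3 2013:
ΣP(Q3 2013)Q(Q2 2013) = 3.42×256 + 12.23×134 + 14.82×30 = 875.52 + 1638.82 + 444.6 = 2958.94
ΣP(Q2 2013)Q(Q2 2013) = 2.69×256 + 12.61×134 + 15.01×30 = 688.64 + 1689.74 + 450.3 = 2828.68
link = 2958.94/2828.68 = 1.046050
Link Q3 2013→Q4 2013:
ΣP(Q4 2013)Q(Q3 2013) = 3.05×231 + 15.75×154 + 13.71×32 = 704.55 + 2425.5 + 438.72 = 3568.77
ΣP(Q3 2013)Q(Q3 2013) = 3.42×231 + 12.23×154 + 14.82×32 = 790.02 + 1883.42 + 474.24 = 3147.68
link = 3568.77/3147.68 = 1.133778
Chained index = 100 × 0.929904 × 1.046050 × 1.133778 = 110.2855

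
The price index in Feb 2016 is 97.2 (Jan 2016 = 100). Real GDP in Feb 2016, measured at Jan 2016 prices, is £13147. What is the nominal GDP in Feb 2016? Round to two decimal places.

Nominal = Real × (Index/100) = 13147 × (97.2/100)
        = 13147 × 0.972 = 12778.8840

12778.88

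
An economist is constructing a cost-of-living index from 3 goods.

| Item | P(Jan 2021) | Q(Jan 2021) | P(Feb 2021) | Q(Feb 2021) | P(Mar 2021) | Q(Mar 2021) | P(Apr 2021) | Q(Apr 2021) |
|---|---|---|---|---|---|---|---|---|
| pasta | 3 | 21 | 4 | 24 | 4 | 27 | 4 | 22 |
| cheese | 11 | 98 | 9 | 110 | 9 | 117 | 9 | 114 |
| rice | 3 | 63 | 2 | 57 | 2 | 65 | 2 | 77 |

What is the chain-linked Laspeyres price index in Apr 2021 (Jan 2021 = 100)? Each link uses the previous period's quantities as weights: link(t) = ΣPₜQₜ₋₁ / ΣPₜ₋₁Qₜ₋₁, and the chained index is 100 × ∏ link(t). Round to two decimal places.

82.11

Link Jan 2021→Feb 2021:
ΣP(Feb 2021)Q(Jan 2021) = 4×21 + 9×98 + 2×63 = 84 + 882 + 126 = 1092
ΣP(Jan 2021)Q(Jan 2021) = 3×21 + 11×98 + 3×63 = 63 + 1078 + 189 = 1330
link = 1092/1330 = 0.821053
Link Feb 2021→Mar 2021:
ΣP(Mar 2021)Q(Feb 2021) = 4×24 + 9×110 + 2×57 = 96 + 990 + 114 = 1200
ΣP(Feb 2021)Q(Feb 2021) = 4×24 + 9×110 + 2×57 = 96 + 990 + 114 = 1200
link = 1200/1200 = 1.000000
Link Mar 2021→Apr 2021:
ΣP(Apr 2021)Q(Mar 2021) = 4×27 + 9×117 + 2×65 = 108 + 1053 + 130 = 1291
ΣP(Mar 2021)Q(Mar 2021) = 4×27 + 9×117 + 2×65 = 108 + 1053 + 130 = 1291
link = 1291/1291 = 1.000000
Chained index = 100 × 0.821053 × 1.000000 × 1.000000 = 82.1053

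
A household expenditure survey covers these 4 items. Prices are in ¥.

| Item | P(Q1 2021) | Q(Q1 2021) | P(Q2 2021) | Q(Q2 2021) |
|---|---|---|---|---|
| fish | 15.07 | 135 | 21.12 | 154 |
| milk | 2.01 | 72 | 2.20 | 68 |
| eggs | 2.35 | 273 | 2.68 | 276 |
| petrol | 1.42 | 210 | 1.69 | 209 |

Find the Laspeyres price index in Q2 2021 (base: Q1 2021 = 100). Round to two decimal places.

131.33

Laspeyres price index uses base-period quantities as weights.
ΣP(Q2 2021)·Q(Q1 2021) = 21.12×135 + 2.20×72 + 2.68×273 + 1.69×210 = 2851.2 + 158.4 + 731.64 + 354.9 = 4096.14
ΣP(Q1 2021)·Q(Q1 2021) = 15.07×135 + 2.01×72 + 2.35×273 + 1.42×210 = 2034.45 + 144.72 + 641.55 + 298.2 = 3118.92
Index = 4096.14 / 3118.92 × 100 = 131.3320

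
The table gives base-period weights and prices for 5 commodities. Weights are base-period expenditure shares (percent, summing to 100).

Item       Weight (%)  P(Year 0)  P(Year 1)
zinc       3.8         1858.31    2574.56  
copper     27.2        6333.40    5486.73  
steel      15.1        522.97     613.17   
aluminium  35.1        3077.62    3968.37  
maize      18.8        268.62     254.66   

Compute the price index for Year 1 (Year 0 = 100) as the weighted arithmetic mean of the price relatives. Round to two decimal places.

zinc: 3.8 × (2574.56/1858.31) = 3.8 × 1.385431 = 5.2646
copper: 27.2 × (5486.73/6333.40) = 27.2 × 0.866317 = 23.5638
steel: 15.1 × (613.17/522.97) = 15.1 × 1.172476 = 17.7044
aluminium: 35.1 × (3968.37/3077.62) = 35.1 × 1.289428 = 45.2589
maize: 18.8 × (254.66/268.62) = 18.8 × 0.948031 = 17.8230
Index = Σ wᵢ·(p₁ᵢ/p₀ᵢ) = 5.2646 + 23.5638 + 17.7044 + 45.2589 + 17.8230 = 109.6148

109.61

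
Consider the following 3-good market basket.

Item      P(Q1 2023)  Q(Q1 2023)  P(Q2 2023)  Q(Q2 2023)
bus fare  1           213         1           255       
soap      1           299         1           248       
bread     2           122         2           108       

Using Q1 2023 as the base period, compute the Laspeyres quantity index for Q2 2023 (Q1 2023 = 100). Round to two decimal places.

Laspeyres quantity index uses base-period prices as weights.
ΣP(Q1 2023)·Q(Q2 2023) = 1×255 + 1×248 + 2×108 = 255 + 248 + 216 = 719
ΣP(Q1 2023)·Q(Q1 2023) = 1×213 + 1×299 + 2×122 = 213 + 299 + 244 = 756
Index = 719 / 756 × 100 = 95.1058

95.11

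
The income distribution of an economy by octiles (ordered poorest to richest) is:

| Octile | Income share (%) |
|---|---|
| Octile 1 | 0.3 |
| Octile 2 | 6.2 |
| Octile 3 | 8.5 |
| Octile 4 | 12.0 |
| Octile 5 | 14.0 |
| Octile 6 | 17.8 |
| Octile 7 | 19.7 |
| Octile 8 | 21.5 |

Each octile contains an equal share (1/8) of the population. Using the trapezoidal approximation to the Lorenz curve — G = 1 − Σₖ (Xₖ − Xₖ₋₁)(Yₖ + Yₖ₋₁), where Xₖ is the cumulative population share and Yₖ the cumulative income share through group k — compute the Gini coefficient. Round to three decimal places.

0.307

Cumulative income shares Yₖ: 0.0030, 0.0650, 0.1500, 0.2700, 0.4100, 0.5880, 0.7850, 1.0000
Σ (Xₖ−Xₖ₋₁)(Yₖ+Yₖ₋₁) = (1/8)(0.0030+0.0000) + (1/8)(0.0650+0.0030) + (1/8)(0.1500+0.0650) + (1/8)(0.2700+0.1500) + (1/8)(0.4100+0.2700) + (1/8)(0.5880+0.4100) + (1/8)(0.7850+0.5880) + (1/8)(1.0000+0.7850)
  = 0.0004 + 0.0085 + 0.0269 + 0.0525 + 0.0850 + 0.1248 + 0.1716 + 0.2231 = 0.6928
G = 1 − 0.6928 = 0.3072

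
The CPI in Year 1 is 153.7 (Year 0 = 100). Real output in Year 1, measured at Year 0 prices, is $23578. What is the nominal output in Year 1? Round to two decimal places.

36239.39

Nominal = Real × (Index/100) = 23578 × (153.7/100)
        = 23578 × 1.537 = 36239.3860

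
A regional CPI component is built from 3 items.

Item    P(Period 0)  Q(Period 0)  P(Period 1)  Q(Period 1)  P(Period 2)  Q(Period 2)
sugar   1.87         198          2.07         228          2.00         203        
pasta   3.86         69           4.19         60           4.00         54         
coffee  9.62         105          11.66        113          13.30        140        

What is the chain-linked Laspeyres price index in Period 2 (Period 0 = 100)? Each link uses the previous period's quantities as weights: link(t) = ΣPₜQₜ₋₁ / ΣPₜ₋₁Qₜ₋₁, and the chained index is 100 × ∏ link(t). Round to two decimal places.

125.83

Link Period 0→Period 1:
ΣP(Period 1)Q(Period 0) = 2.07×198 + 4.19×69 + 11.66×105 = 409.86 + 289.11 + 1224.3 = 1923.27
ΣP(Period 0)Q(Period 0) = 1.87×198 + 3.86×69 + 9.62×105 = 370.26 + 266.34 + 1010.1 = 1646.7
link = 1923.27/1646.7 = 1.167954
Link Period 1→Period 2:
ΣP(Period 2)Q(Period 1) = 2.00×228 + 4.00×60 + 13.30×113 = 456 + 240 + 1502.9 = 2198.9
ΣP(Period 1)Q(Period 1) = 2.07×228 + 4.19×60 + 11.66×113 = 471.96 + 251.4 + 1317.58 = 2040.94
link = 2198.9/2040.94 = 1.077396
Chained index = 100 × 1.167954 × 1.077396 = 125.8349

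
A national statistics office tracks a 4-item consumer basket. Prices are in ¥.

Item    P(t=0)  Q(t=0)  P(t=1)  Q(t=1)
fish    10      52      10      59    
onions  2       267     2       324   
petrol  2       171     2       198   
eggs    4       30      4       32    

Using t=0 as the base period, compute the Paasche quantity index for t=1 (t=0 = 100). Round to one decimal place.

Paasche quantity index uses current-period prices as weights.
ΣP(t=1)·Q(t=1) = 10×59 + 2×324 + 2×198 + 4×32 = 590 + 648 + 396 + 128 = 1762
ΣP(t=1)·Q(t=0) = 10×52 + 2×267 + 2×171 + 4×30 = 520 + 534 + 342 + 120 = 1516
Index = 1762 / 1516 × 100 = 116.2269

116.2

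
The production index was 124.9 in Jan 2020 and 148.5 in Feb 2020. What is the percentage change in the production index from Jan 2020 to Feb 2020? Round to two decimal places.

Change = (148.5 − 124.9) / 124.9 × 100
       = 23.6 / 124.9 × 100 = 18.8951%

18.90%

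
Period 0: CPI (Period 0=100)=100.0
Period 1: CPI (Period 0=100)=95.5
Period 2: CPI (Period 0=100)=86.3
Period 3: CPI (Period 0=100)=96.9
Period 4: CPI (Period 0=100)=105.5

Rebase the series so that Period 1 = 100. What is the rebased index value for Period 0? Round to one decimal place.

Rebased(Period 0) = 100.0 / 95.5 × 100 = 104.7120

104.7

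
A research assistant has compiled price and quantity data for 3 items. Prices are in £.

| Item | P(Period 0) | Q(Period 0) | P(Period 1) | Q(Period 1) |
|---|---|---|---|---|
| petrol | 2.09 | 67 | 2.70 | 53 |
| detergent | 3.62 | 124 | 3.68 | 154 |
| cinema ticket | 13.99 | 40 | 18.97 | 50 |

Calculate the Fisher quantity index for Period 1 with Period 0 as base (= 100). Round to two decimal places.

118.94

Laspeyres component (base-period weights):
ΣP(Period 0)Q(Period 1) = 2.09×53 + 3.62×154 + 13.99×50 = 110.77 + 557.48 + 699.5 = 1367.75
ΣP(Period 0)Q(Period 0) = 2.09×67 + 3.62×124 + 13.99×40 = 140.03 + 448.88 + 559.6 = 1148.51
L = 1367.75 / 1148.51 × 100 = 119.0891
Paasche component (current-period weights):
ΣP(Period 1)Q(Period 1) = 2.70×53 + 3.68×154 + 18.97×50 = 143.1 + 566.72 + 948.5 = 1658.32
ΣP(Period 1)Q(Period 0) = 2.70×67 + 3.68×124 + 18.97×40 = 180.9 + 456.32 + 758.8 = 1396.02
P = 1658.32 / 1396.02 × 100 = 118.7891
Fisher = √(L × P) = √(119.0891 × 118.7891) = 118.9390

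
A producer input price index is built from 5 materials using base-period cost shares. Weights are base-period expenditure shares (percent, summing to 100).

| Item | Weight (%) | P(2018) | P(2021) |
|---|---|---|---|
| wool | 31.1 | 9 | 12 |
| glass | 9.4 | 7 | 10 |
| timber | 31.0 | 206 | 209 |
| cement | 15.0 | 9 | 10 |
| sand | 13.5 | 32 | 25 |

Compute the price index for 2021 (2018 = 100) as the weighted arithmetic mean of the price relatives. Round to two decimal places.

wool: 31.1 × (12/9) = 31.1 × 1.333333 = 41.4667
glass: 9.4 × (10/7) = 9.4 × 1.428571 = 13.4286
timber: 31.0 × (209/206) = 31.0 × 1.014563 = 31.4515
cement: 15.0 × (10/9) = 15.0 × 1.111111 = 16.6667
sand: 13.5 × (25/32) = 13.5 × 0.781250 = 10.5469
Index = Σ wᵢ·(p₁ᵢ/p₀ᵢ) = 41.4667 + 13.4286 + 31.4515 + 16.6667 + 10.5469 = 113.5602

113.56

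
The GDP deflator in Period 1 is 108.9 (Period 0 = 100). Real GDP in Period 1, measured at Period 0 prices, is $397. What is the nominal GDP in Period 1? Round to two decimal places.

Nominal = Real × (Index/100) = 397 × (108.9/100)
        = 397 × 1.089 = 432.3330

432.33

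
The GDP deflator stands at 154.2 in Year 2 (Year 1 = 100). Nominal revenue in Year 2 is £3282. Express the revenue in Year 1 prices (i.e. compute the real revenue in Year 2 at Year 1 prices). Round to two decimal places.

2128.40

Real = Nominal ÷ (Index/100) = 3282 ÷ (154.2/100)
     = 3282 ÷ 1.542 = 2128.4047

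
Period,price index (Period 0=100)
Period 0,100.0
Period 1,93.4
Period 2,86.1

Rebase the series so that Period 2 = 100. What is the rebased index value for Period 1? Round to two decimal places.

Rebased(Period 1) = 93.4 / 86.1 × 100 = 108.4785

108.48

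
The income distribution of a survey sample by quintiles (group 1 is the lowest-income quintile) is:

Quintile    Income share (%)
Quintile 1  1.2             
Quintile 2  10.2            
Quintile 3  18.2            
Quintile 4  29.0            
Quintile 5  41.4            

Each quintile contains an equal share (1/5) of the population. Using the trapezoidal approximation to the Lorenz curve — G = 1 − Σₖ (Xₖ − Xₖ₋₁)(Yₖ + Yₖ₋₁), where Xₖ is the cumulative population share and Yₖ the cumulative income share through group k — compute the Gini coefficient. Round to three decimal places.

Cumulative income shares Yₖ: 0.0120, 0.1140, 0.2960, 0.5860, 1.0000
Σ (Xₖ−Xₖ₋₁)(Yₖ+Yₖ₋₁) = (1/5)(0.0120+0.0000) + (1/5)(0.1140+0.0120) + (1/5)(0.2960+0.1140) + (1/5)(0.5860+0.2960) + (1/5)(1.0000+0.5860)
  = 0.0024 + 0.0252 + 0.0820 + 0.1764 + 0.3172 = 0.6032
G = 1 − 0.6032 = 0.3968

0.397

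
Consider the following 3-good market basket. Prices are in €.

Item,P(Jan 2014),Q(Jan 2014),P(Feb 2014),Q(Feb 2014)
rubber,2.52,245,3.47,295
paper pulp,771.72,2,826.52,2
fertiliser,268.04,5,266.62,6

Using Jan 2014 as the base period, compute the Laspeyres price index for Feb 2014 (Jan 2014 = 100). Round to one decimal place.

109.6

Laspeyres price index uses base-period quantities as weights.
ΣP(Feb 2014)·Q(Jan 2014) = 3.47×245 + 826.52×2 + 266.62×5 = 850.15 + 1653.04 + 1333.1 = 3836.29
ΣP(Jan 2014)·Q(Jan 2014) = 2.52×245 + 771.72×2 + 268.04×5 = 617.4 + 1543.44 + 1340.2 = 3501.04
Index = 3836.29 / 3501.04 × 100 = 109.5757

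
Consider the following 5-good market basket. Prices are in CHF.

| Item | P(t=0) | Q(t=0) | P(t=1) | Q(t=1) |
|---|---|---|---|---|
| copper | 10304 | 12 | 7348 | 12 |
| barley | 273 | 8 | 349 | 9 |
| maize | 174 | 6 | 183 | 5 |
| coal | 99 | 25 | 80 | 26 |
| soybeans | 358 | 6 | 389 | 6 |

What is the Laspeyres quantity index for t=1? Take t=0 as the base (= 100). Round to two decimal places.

100.15

Laspeyres quantity index uses base-period prices as weights.
ΣP(t=0)·Q(t=1) = 10304×12 + 273×9 + 174×5 + 99×26 + 358×6 = 123648 + 2457 + 870 + 2574 + 2148 = 131697
ΣP(t=0)·Q(t=0) = 10304×12 + 273×8 + 174×6 + 99×25 + 358×6 = 123648 + 2184 + 1044 + 2475 + 2148 = 131499
Index = 131697 / 131499 × 100 = 100.1506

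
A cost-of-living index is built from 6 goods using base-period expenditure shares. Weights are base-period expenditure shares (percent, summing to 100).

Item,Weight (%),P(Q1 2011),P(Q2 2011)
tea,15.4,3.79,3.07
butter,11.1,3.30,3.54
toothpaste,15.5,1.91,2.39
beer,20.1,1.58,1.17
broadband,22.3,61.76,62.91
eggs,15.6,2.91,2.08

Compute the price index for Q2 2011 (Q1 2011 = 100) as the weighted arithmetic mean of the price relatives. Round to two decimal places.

92.53

tea: 15.4 × (3.07/3.79) = 15.4 × 0.810026 = 12.4744
butter: 11.1 × (3.54/3.30) = 11.1 × 1.072727 = 11.9073
toothpaste: 15.5 × (2.39/1.91) = 15.5 × 1.251309 = 19.3953
beer: 20.1 × (1.17/1.58) = 20.1 × 0.740506 = 14.8842
broadband: 22.3 × (62.91/61.76) = 22.3 × 1.018620 = 22.7152
eggs: 15.6 × (2.08/2.91) = 15.6 × 0.714777 = 11.1505
Index = Σ wᵢ·(p₁ᵢ/p₀ᵢ) = 12.4744 + 11.9073 + 19.3953 + 14.8842 + 22.7152 + 11.1505 = 92.5269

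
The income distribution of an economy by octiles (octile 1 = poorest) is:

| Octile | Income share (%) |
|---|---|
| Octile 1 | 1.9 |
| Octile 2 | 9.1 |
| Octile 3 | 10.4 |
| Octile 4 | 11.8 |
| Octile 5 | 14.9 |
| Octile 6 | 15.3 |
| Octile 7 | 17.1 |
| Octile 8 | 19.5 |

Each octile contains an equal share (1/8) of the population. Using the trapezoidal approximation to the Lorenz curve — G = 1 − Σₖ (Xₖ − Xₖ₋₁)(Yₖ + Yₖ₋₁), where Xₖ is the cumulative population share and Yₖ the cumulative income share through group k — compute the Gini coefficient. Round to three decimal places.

0.226

Cumulative income shares Yₖ: 0.0190, 0.1100, 0.2140, 0.3320, 0.4810, 0.6340, 0.8050, 1.0000
Σ (Xₖ−Xₖ₋₁)(Yₖ+Yₖ₋₁) = (1/8)(0.0190+0.0000) + (1/8)(0.1100+0.0190) + (1/8)(0.2140+0.1100) + (1/8)(0.3320+0.2140) + (1/8)(0.4810+0.3320) + (1/8)(0.6340+0.4810) + (1/8)(0.8050+0.6340) + (1/8)(1.0000+0.8050)
  = 0.0024 + 0.0161 + 0.0405 + 0.0683 + 0.1016 + 0.1394 + 0.1799 + 0.2256 = 0.7738
G = 1 − 0.7738 = 0.2262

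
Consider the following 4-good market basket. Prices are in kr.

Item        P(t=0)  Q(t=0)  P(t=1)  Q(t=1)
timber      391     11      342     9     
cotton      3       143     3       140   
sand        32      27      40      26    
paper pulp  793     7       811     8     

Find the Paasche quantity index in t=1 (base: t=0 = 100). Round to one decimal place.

Paasche quantity index uses current-period prices as weights.
ΣP(t=1)·Q(t=1) = 342×9 + 3×140 + 40×26 + 811×8 = 3078 + 420 + 1040 + 6488 = 11026
ΣP(t=1)·Q(t=0) = 342×11 + 3×143 + 40×27 + 811×7 = 3762 + 429 + 1080 + 5677 = 10948
Index = 11026 / 10948 × 100 = 100.7125

100.7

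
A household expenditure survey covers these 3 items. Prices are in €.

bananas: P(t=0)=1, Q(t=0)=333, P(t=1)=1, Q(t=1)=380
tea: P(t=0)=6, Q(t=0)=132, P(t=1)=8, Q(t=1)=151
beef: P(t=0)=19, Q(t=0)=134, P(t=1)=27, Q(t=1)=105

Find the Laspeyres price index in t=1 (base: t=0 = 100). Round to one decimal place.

136.4

Laspeyres price index uses base-period quantities as weights.
ΣP(t=1)·Q(t=0) = 1×333 + 8×132 + 27×134 = 333 + 1056 + 3618 = 5007
ΣP(t=0)·Q(t=0) = 1×333 + 6×132 + 19×134 = 333 + 792 + 2546 = 3671
Index = 5007 / 3671 × 100 = 136.3934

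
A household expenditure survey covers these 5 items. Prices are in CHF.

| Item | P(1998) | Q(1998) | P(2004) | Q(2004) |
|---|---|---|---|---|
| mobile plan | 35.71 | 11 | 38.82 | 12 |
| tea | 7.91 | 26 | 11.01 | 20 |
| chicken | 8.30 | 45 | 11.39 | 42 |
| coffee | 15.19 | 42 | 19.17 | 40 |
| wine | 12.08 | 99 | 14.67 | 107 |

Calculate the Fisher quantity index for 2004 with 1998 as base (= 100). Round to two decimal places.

100.78

Laspeyres component (base-period weights):
ΣP(1998)Q(2004) = 35.71×12 + 7.91×20 + 8.30×42 + 15.19×40 + 12.08×107 = 428.52 + 158.2 + 348.6 + 607.6 + 1292.56 = 2835.48
ΣP(1998)Q(1998) = 35.71×11 + 7.91×26 + 8.30×45 + 15.19×42 + 12.08×99 = 392.81 + 205.66 + 373.5 + 637.98 + 1195.92 = 2805.87
L = 2835.48 / 2805.87 × 100 = 101.0553
Paasche component (current-period weights):
ΣP(2004)Q(2004) = 38.82×12 + 11.01×20 + 11.39×42 + 19.17×40 + 14.67×107 = 465.84 + 220.2 + 478.38 + 766.8 + 1569.69 = 3500.91
ΣP(2004)Q(1998) = 38.82×11 + 11.01×26 + 11.39×45 + 19.17×42 + 14.67×99 = 427.02 + 286.26 + 512.55 + 805.14 + 1452.33 = 3483.3
P = 3500.91 / 3483.3 × 100 = 100.5056
Fisher = √(L × P) = √(101.0553 × 100.5056) = 100.7800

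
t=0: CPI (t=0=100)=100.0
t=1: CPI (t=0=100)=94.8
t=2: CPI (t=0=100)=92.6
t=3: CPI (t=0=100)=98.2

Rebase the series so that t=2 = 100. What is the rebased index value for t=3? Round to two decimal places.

Rebased(t=3) = 98.2 / 92.6 × 100 = 106.0475

106.05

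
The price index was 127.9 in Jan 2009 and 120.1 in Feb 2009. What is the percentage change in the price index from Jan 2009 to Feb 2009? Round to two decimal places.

-6.10%

Change = (120.1 − 127.9) / 127.9 × 100
       = -7.8 / 127.9 × 100 = -6.0985%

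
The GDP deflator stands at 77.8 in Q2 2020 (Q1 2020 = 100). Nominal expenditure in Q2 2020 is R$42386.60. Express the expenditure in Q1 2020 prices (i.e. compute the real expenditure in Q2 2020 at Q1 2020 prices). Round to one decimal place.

54481.5

Real = Nominal ÷ (Index/100) = 42386.60 ÷ (77.8/100)
     = 42386.60 ÷ 0.778 = 54481.4910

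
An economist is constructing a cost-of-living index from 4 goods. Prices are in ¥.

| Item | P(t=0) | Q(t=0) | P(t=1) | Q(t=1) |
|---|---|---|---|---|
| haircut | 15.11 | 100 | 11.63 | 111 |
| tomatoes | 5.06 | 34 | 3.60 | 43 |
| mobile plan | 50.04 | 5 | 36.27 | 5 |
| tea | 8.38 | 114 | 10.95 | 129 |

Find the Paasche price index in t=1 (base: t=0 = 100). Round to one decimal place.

94.2

Paasche price index uses current-period quantities as weights.
ΣP(t=1)·Q(t=1) = 11.63×111 + 3.60×43 + 36.27×5 + 10.95×129 = 1290.93 + 154.8 + 181.35 + 1412.55 = 3039.63
ΣP(t=0)·Q(t=1) = 15.11×111 + 5.06×43 + 50.04×5 + 8.38×129 = 1677.21 + 217.58 + 250.2 + 1081.02 = 3226.01
Index = 3039.63 / 3226.01 × 100 = 94.2226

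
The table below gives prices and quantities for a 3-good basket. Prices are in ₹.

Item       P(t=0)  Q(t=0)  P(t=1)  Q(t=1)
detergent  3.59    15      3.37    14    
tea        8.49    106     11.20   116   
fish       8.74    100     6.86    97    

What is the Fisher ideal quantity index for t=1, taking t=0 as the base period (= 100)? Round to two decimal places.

Laspeyres component (base-period weights):
ΣP(t=0)Q(t=1) = 3.59×14 + 8.49×116 + 8.74×97 = 50.26 + 984.84 + 847.78 = 1882.88
ΣP(t=0)Q(t=0) = 3.59×15 + 8.49×106 + 8.74×100 = 53.85 + 899.94 + 874 = 1827.79
L = 1882.88 / 1827.79 × 100 = 103.0140
Paasche component (current-period weights):
ΣP(t=1)Q(t=1) = 3.37×14 + 11.20×116 + 6.86×97 = 47.18 + 1299.2 + 665.42 = 2011.8
ΣP(t=1)Q(t=0) = 3.37×15 + 11.20×106 + 6.86×100 = 50.55 + 1187.2 + 686 = 1923.75
P = 2011.8 / 1923.75 × 100 = 104.5770
Fisher = √(L × P) = √(103.0140 × 104.5770) = 103.7926

103.79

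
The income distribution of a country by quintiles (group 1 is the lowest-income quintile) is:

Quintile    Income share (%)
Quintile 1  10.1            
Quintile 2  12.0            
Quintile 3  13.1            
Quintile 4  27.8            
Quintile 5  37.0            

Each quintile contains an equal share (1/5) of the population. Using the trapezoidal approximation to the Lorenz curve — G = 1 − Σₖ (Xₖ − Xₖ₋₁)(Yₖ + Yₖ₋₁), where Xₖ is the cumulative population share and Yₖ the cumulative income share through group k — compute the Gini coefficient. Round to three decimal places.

Cumulative income shares Yₖ: 0.1010, 0.2210, 0.3520, 0.6300, 1.0000
Σ (Xₖ−Xₖ₋₁)(Yₖ+Yₖ₋₁) = (1/5)(0.1010+0.0000) + (1/5)(0.2210+0.1010) + (1/5)(0.3520+0.2210) + (1/5)(0.6300+0.3520) + (1/5)(1.0000+0.6300)
  = 0.0202 + 0.0644 + 0.1146 + 0.1964 + 0.3260 = 0.7216
G = 1 − 0.7216 = 0.2784

0.278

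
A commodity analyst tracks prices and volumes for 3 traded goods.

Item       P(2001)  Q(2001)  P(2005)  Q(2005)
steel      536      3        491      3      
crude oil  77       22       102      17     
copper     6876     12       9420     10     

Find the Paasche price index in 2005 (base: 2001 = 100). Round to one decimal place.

Paasche price index uses current-period quantities as weights.
ΣP(2005)·Q(2005) = 491×3 + 102×17 + 9420×10 = 1473 + 1734 + 94200 = 97407
ΣP(2001)·Q(2005) = 536×3 + 77×17 + 6876×10 = 1608 + 1309 + 68760 = 71677
Index = 97407 / 71677 × 100 = 135.8971

135.9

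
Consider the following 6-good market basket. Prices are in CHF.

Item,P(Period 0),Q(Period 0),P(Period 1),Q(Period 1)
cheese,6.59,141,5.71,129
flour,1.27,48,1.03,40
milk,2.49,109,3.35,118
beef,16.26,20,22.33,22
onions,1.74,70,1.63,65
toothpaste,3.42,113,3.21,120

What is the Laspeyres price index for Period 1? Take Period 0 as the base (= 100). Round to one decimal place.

102.3

Laspeyres price index uses base-period quantities as weights.
ΣP(Period 1)·Q(Period 0) = 5.71×141 + 1.03×48 + 3.35×109 + 22.33×20 + 1.63×70 + 3.21×113 = 805.11 + 49.44 + 365.15 + 446.6 + 114.1 + 362.73 = 2143.13
ΣP(Period 0)·Q(Period 0) = 6.59×141 + 1.27×48 + 2.49×109 + 16.26×20 + 1.74×70 + 3.42×113 = 929.19 + 60.96 + 271.41 + 325.2 + 121.8 + 386.46 = 2095.02
Index = 2143.13 / 2095.02 × 100 = 102.2964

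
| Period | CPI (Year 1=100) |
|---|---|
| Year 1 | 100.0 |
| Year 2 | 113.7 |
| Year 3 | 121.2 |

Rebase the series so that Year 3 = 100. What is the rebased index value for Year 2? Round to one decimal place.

Rebased(Year 2) = 113.7 / 121.2 × 100 = 93.8119

93.8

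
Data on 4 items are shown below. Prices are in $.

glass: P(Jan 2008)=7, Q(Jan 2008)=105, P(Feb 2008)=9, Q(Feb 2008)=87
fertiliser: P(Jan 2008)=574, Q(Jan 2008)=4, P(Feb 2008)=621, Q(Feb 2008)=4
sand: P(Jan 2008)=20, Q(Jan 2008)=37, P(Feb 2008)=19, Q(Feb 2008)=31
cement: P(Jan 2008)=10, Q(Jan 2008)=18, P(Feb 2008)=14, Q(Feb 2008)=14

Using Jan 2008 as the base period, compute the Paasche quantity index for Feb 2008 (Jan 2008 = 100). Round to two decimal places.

92.43

Paasche quantity index uses current-period prices as weights.
ΣP(Feb 2008)·Q(Feb 2008) = 9×87 + 621×4 + 19×31 + 14×14 = 783 + 2484 + 589 + 196 = 4052
ΣP(Feb 2008)·Q(Jan 2008) = 9×105 + 621×4 + 19×37 + 14×18 = 945 + 2484 + 703 + 252 = 4384
Index = 4052 / 4384 × 100 = 92.4270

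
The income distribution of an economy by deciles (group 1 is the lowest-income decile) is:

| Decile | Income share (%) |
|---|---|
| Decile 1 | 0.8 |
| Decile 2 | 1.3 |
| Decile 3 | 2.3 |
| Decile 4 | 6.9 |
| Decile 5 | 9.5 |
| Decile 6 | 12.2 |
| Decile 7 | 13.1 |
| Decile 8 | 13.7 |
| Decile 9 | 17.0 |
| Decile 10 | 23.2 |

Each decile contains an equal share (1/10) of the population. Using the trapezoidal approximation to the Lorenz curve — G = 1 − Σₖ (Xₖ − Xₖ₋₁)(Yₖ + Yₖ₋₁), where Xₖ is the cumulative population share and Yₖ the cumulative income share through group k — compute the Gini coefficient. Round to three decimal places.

Cumulative income shares Yₖ: 0.0080, 0.0210, 0.0440, 0.1130, 0.2080, 0.3300, 0.4610, 0.5980, 0.7680, 1.0000
Σ (Xₖ−Xₖ₋₁)(Yₖ+Yₖ₋₁) = (1/10)(0.0080+0.0000) + (1/10)(0.0210+0.0080) + (1/10)(0.0440+0.0210) + (1/10)(0.1130+0.0440) + (1/10)(0.2080+0.1130) + (1/10)(0.3300+0.2080) + (1/10)(0.4610+0.3300) + (1/10)(0.5980+0.4610) + (1/10)(0.7680+0.5980) + (1/10)(1.0000+0.7680)
  = 0.0008 + 0.0029 + 0.0065 + 0.0157 + 0.0321 + 0.0538 + 0.0791 + 0.1059 + 0.1366 + 0.1768 = 0.6102
G = 1 − 0.6102 = 0.3898

0.390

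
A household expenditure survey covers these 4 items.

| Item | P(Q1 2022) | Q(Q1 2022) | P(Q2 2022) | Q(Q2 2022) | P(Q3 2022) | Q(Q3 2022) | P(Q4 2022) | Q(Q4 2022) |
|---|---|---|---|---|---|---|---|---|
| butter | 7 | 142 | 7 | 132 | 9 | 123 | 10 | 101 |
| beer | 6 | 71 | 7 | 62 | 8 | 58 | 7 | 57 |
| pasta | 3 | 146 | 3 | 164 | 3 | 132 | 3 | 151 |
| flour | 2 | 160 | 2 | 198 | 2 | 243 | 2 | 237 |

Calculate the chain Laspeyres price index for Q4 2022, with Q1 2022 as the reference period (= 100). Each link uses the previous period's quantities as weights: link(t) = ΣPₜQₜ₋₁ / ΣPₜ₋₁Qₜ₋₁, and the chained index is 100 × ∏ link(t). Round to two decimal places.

Link Q1 2022→Q2 2022:
ΣP(Q2 2022)Q(Q1 2022) = 7×142 + 7×71 + 3×146 + 2×160 = 994 + 497 + 438 + 320 = 2249
ΣP(Q1 2022)Q(Q1 2022) = 7×142 + 6×71 + 3×146 + 2×160 = 994 + 426 + 438 + 320 = 2178
link = 2249/2178 = 1.032599
Link Q2 2022→Q3 2022:
ΣP(Q3 2022)Q(Q2 2022) = 9×132 + 8×62 + 3×164 + 2×198 = 1188 + 496 + 492 + 396 = 2572
ΣP(Q2 2022)Q(Q2 2022) = 7×132 + 7×62 + 3×164 + 2×198 = 924 + 434 + 492 + 396 = 2246
link = 2572/2246 = 1.145147
Link Q3 2022→Q4 2022:
ΣP(Q4 2022)Q(Q3 2022) = 10×123 + 7×58 + 3×132 + 2×243 = 1230 + 406 + 396 + 486 = 2518
ΣP(Q3 2022)Q(Q3 2022) = 9×123 + 8×58 + 3×132 + 2×243 = 1107 + 464 + 396 + 486 = 2453
link = 2518/2453 = 1.026498
Chained index = 100 × 1.032599 × 1.145147 × 1.026498 = 121.3811

121.38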